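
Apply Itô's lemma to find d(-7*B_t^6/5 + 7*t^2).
d(-7*B_t^6/5 + 7*t^2) = (-21*B_t^4 + 14*t) dt + (-42*B_t^5/5) dB_t

Itô's formula for f(t, x): d f(t, B_t) = (f_t + (1/2) f_xx) dt + f_x dB_t. Compute partials of f(t, x) = 7*t^2 - 7*x^6/5:
  f_t(t,x)  = 14*t
  f_x(t,x)  = -42*x^5/5
  f_xx(t,x) = -42*x^4
Assemble drift = f_t + (1/2) f_xx = 14*t - 21*x^4 and diffusion = f_x = -42*x^5/5. Substituting x = B_t:
  d(-7*B_t^6/5 + 7*t^2) = (-21*B_t^4 + 14*t) dt + (-42*B_t^5/5) dB_t.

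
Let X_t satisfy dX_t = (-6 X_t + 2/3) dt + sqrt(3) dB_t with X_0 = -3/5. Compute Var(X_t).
Var(X_t) = 1/4 - exp(-12*t)/4

The variance V(t) = Var(X_t) satisfies V'(t) = 2 a V(t) + c^2 with V(0) = 0 (drift coefficient is linear in X, diffusion is constant). With a = -6, c = sqrt(3), the solution is
  V(t) = (c^2 / (2 a)) * (exp(2 a t) - 1)
       = (sqrt(3)^2 / (2*(-6))) * (exp((-12) t) - 1)
       = 1/4 - exp(-12*t)/4.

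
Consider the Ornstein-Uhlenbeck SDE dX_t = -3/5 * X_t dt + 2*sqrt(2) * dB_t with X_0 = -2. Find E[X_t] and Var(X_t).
E[X_t] = -2*exp(-3*t/5); Var(X_t) = 20/3 - 20*exp(-6*t/5)/3

The OU SDE dX = -theta X dt + sigma dB admits the integrating factor exp(theta t): d(exp(theta t) X_t) = sigma exp(theta t) dB_t. Integrating from 0 to t:
  X_t = x_0 * exp(-theta t) + sigma * int_0^t exp(-theta (t-s)) dB_s.
The Itô integral has mean 0 and (by the Itô isometry) variance sigma^2 * int_0^t exp(-2 theta (t - s)) ds = sigma^2 * (1 - exp(-2 theta t)) / (2 theta).
With theta = 3/5, sigma = 2*sqrt(2), x_0 = -2:
  E[X_t] = -2 * exp(-3/5 t) = -2*exp(-3*t/5)
  Var(X_t) = (2*sqrt(2))^2 * (1 - exp(-2*3/5 t)) / (2 * 3/5) = 20/3 - 20*exp(-6*t/5)/3.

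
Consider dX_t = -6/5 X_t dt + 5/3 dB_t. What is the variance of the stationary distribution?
lim Var(X_t) = 125/108

The OU SDE dX = -theta X dt + sigma dB admits the integrating factor exp(theta t): d(exp(theta t) X_t) = sigma exp(theta t) dB_t. Integrating from 0 to t gives X_t = x_0 * exp(-theta t) + sigma * int_0^t exp(-theta (t-s)) dB_s for any initial x_0. The Itô integral has variance (by the Itô isometry) sigma^2 * int_0^t exp(-2 theta (t - s)) ds = sigma^2 * (1 - exp(-2 theta t)) / (2 theta), independent of x_0.
With theta = 6/5, sigma = 5/3:
  Var(X_t) = (5/3)^2 * (1 - exp(-2*6/5 t)) / (2 * 6/5) = 125/108 - 125*exp(-12*t/5)/108.
As t -> infinity, exp(-2*6/5 t) -> 0, so the stationary variance is sigma^2 / (2 theta) = 125/108.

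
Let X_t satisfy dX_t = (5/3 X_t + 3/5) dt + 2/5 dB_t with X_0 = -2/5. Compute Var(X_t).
Var(X_t) = 6*exp(10*t/3)/125 - 6/125

The variance V(t) = Var(X_t) satisfies V'(t) = 2 a V(t) + c^2 with V(0) = 0 (drift coefficient is linear in X, diffusion is constant). With a = 5/3, c = 2/5, the solution is
  V(t) = (c^2 / (2 a)) * (exp(2 a t) - 1)
       = ((2/5)^2 / (2*(5/3))) * (exp((10/3) t) - 1)
       = 6*exp(10*t/3)/125 - 6/125.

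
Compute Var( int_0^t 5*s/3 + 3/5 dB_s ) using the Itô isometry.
Var = t*(625*t^2 + 675*t + 243)/675

The Itô integral of a deterministic integrand f(s) has mean 0 because each increment f(s) * (B_{s+ds} - B_s) has mean 0. By the Itô isometry:
  Var( int_0^t f(s) dB_s ) = E[ (int_0^t f(s) dB_s)^2 ] = int_0^t f(s)^2 ds.
Here f(s) = 5*s/3 + 3/5, so f(s)^2 = (25*s + 9)^2/225. Integrate:
  int_0^t ((25*s + 9)^2/225) ds = t*(625*t^2 + 675*t + 243)/675.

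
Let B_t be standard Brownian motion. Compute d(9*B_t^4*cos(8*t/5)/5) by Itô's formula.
d(9*B_t^4*cos(8*t/5)/5) = (18*B_t^2*(-4*B_t^2*sin(8*t/5) + 15*cos(8*t/5))/25) dt + (36*B_t^3*cos(8*t/5)/5) dB_t

Itô's formula for f(t, x): d f(t, B_t) = (f_t + (1/2) f_xx) dt + f_x dB_t. Compute partials of f(t, x) = 9*x^4*cos(8*t/5)/5:
  f_t(t,x)  = -72*x^4*sin(8*t/5)/25
  f_x(t,x)  = 36*x^3*cos(8*t/5)/5
  f_xx(t,x) = 108*x^2*cos(8*t/5)/5
Assemble drift = f_t + (1/2) f_xx = 18*x^2*(-4*x^2*sin(8*t/5) + 15*cos(8*t/5))/25 and diffusion = f_x = 36*x^3*cos(8*t/5)/5. Substituting x = B_t:
  d(9*B_t^4*cos(8*t/5)/5) = (18*B_t^2*(-4*B_t^2*sin(8*t/5) + 15*cos(8*t/5))/25) dt + (36*B_t^3*cos(8*t/5)/5) dB_t.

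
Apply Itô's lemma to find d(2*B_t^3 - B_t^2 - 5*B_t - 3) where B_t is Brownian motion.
d(2*B_t^3 - B_t^2 - 5*B_t - 3) = (6*B_t - 1) dt + (6*B_t^2 - 2*B_t - 5) dB_t

Itô's formula for f(B_t) gives d f(B_t) = f'(B_t) dB_t + (1/2) f''(B_t) dt. Compute derivatives of f(x) = 2*x^3 - x^2 - 5*x - 3:
  f'(x)  = 6*x^2 - 2*x - 5
  f''(x) = 12*x - 2
Substitute x = B_t and multiply the f'' term by 1/2:
  drift     = (1/2) * (12*x - 2) evaluated at B_t = 6*B_t - 1
  diffusion = (6*x^2 - 2*x - 5) evaluated at B_t = 6*B_t^2 - 2*B_t - 5
Therefore d(2*B_t^3 - B_t^2 - 5*B_t - 3) = (6*B_t - 1) dt + (6*B_t^2 - 2*B_t - 5) dB_t.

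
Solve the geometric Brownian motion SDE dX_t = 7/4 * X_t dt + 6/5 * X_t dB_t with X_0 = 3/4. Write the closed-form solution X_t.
X_t = 3/4 * exp((103/100) * t + (6/5) * B_t)

For GBM dX = mu X dt + sigma X dB with X_0 = x_0, apply Itô to Y = log X: dY = (mu - sigma^2/2) dt + sigma dB, so Y_t = log(x_0) + (mu - sigma^2/2) t + sigma B_t and hence X_t = x_0 * exp((mu - sigma^2/2) t + sigma B_t).
With mu = 7/4, sigma = 6/5, x_0 = 3/4, this gives:
  X_t = 3/4 * exp((103/100) * t + (6/5) * B_t).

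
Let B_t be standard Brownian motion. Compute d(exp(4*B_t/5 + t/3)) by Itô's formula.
d(exp(4*B_t/5 + t/3)) = (49*exp(4*B_t/5 + t/3)/75) dt + (4*exp(4*B_t/5 + t/3)/5) dB_t

Itô's formula for f(t, x): d f(t, B_t) = (f_t + (1/2) f_xx) dt + f_x dB_t. Compute partials of f(t, x) = exp(t/3 + 4*x/5):
  f_t(t,x)  = exp(t/3 + 4*x/5)/3
  f_x(t,x)  = 4*exp(t/3 + 4*x/5)/5
  f_xx(t,x) = 16*exp(t/3 + 4*x/5)/25
Assemble drift = f_t + (1/2) f_xx = 49*exp(t/3 + 4*x/5)/75 and diffusion = f_x = 4*exp(t/3 + 4*x/5)/5. Substituting x = B_t:
  d(exp(4*B_t/5 + t/3)) = (49*exp(4*B_t/5 + t/3)/75) dt + (4*exp(4*B_t/5 + t/3)/5) dB_t.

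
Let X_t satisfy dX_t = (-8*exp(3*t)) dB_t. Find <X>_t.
<X>_t = 32*exp(6*t)/3 - 32/3

For an Itô process dX_t = a(t) dt + b(t) dB_t, the quadratic variation is <X>_t = int_0^t b(s)^2 ds (the drift term does not contribute). Here b(s) = -8*exp(3*s), so
  b(s)^2 = 64*exp(6*s).
Integrating from 0 to t:
  <X>_t = int_0^t (64*exp(6*s)) ds = 32*exp(6*t)/3 - 32/3.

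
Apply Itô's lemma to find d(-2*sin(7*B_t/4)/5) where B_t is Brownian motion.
d(-2*sin(7*B_t/4)/5) = (49*sin(7*B_t/4)/80) dt + (-7*cos(7*B_t/4)/10) dB_t

Itô's formula for f(B_t) gives d f(B_t) = f'(B_t) dB_t + (1/2) f''(B_t) dt. Compute derivatives of f(x) = -2*sin(7*x/4)/5:
  f'(x)  = -7*cos(7*x/4)/10
  f''(x) = 49*sin(7*x/4)/40
Substitute x = B_t and multiply the f'' term by 1/2:
  drift     = (1/2) * (49*sin(7*x/4)/40) evaluated at B_t = 49*sin(7*B_t/4)/80
  diffusion = (-7*cos(7*x/4)/10) evaluated at B_t = -7*cos(7*B_t/4)/10
Therefore d(-2*sin(7*B_t/4)/5) = (49*sin(7*B_t/4)/80) dt + (-7*cos(7*B_t/4)/10) dB_t.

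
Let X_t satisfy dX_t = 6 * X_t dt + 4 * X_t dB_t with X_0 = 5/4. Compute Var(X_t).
Var(X_t) = 25*(exp(16*t) - 1)*exp(12*t)/16

For GBM dX = mu X dt + sigma X dB with X_0 = x_0, apply Itô to Y = log X: dY = (mu - sigma^2/2) dt + sigma dB, so Y_t = log(x_0) + (mu - sigma^2/2) t + sigma B_t and hence X_t = x_0 * exp((mu - sigma^2/2) t + sigma B_t).
With mu = 6, sigma = 4, x_0 = 5/4, this gives:
  X_t = 5/4 * exp((-2) * t + (4) * B_t).
Since sigma*B_t ~ Normal(0, sigma^2 t), E[exp(sigma*B_t)] = exp(sigma^2 t / 2); so E[X_t] = x_0 * exp((mu - sigma^2/2) t) * exp(sigma^2 t / 2) = x_0 * exp(mu t) = 5*exp(6*t)/4.
Var(X_t) = E[X_t^2] - (E[X_t])^2 = x_0^2 * exp(2 mu t) * (exp(sigma^2 t) - 1) = 25*(exp(16*t) - 1)*exp(12*t)/16.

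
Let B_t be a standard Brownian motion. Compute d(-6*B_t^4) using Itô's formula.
d(-6*B_t^4) = (-36*B_t^2) dt + (-24*B_t^3) dB_t

Itô's formula for f(B_t) gives d f(B_t) = f'(B_t) dB_t + (1/2) f''(B_t) dt. Compute derivatives of f(x) = -6*x^4:
  f'(x)  = -24*x^3
  f''(x) = -72*x^2
Substitute x = B_t and multiply the f'' term by 1/2:
  drift     = (1/2) * (-72*x^2) evaluated at B_t = -36*B_t^2
  diffusion = (-24*x^3) evaluated at B_t = -24*B_t^3
Therefore d(-6*B_t^4) = (-36*B_t^2) dt + (-24*B_t^3) dB_t.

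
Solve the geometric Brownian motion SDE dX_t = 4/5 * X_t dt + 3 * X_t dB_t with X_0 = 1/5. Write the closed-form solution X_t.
X_t = 1/5 * exp((-37/10) * t + (3) * B_t)

For GBM dX = mu X dt + sigma X dB with X_0 = x_0, apply Itô to Y = log X: dY = (mu - sigma^2/2) dt + sigma dB, so Y_t = log(x_0) + (mu - sigma^2/2) t + sigma B_t and hence X_t = x_0 * exp((mu - sigma^2/2) t + sigma B_t).
With mu = 4/5, sigma = 3, x_0 = 1/5, this gives:
  X_t = 1/5 * exp((-37/10) * t + (3) * B_t).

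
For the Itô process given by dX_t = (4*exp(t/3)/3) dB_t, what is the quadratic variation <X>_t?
<X>_t = 8*exp(2*t/3)/3 - 8/3

For an Itô process dX_t = a(t) dt + b(t) dB_t, the quadratic variation is <X>_t = int_0^t b(s)^2 ds (the drift term does not contribute). Here b(s) = 4*exp(s/3)/3, so
  b(s)^2 = 16*exp(2*s/3)/9.
Integrating from 0 to t:
  <X>_t = int_0^t (16*exp(2*s/3)/9) ds = 8*exp(2*t/3)/3 - 8/3.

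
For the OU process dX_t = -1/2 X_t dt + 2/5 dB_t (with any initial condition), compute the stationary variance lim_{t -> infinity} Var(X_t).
lim Var(X_t) = 4/25

The OU SDE dX = -theta X dt + sigma dB admits the integrating factor exp(theta t): d(exp(theta t) X_t) = sigma exp(theta t) dB_t. Integrating from 0 to t gives X_t = x_0 * exp(-theta t) + sigma * int_0^t exp(-theta (t-s)) dB_s for any initial x_0. The Itô integral has variance (by the Itô isometry) sigma^2 * int_0^t exp(-2 theta (t - s)) ds = sigma^2 * (1 - exp(-2 theta t)) / (2 theta), independent of x_0.
With theta = 1/2, sigma = 2/5:
  Var(X_t) = (2/5)^2 * (1 - exp(-2*1/2 t)) / (2 * 1/2) = 4/25 - 4*exp(-t)/25.
As t -> infinity, exp(-2*1/2 t) -> 0, so the stationary variance is sigma^2 / (2 theta) = 4/25.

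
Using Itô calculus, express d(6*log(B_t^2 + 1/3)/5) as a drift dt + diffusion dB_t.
d(6*log(B_t^2 + 1/3)/5) = (18*(1 - 3*B_t^2)/(5*(3*B_t^2 + 1)^2)) dt + (36*B_t/(5*(3*B_t^2 + 1))) dB_t

Itô's formula for f(B_t) gives d f(B_t) = f'(B_t) dB_t + (1/2) f''(B_t) dt. Compute derivatives of f(x) = 6*log(x^2 + 1/3)/5:
  f'(x)  = 36*x/(5*(3*x^2 + 1))
  f''(x) = 36*(1 - 3*x^2)/(5*(3*x^2 + 1)^2)
Substitute x = B_t and multiply the f'' term by 1/2:
  drift     = (1/2) * (36*(1 - 3*x^2)/(5*(3*x^2 + 1)^2)) evaluated at B_t = 18*(1 - 3*B_t^2)/(5*(3*B_t^2 + 1)^2)
  diffusion = (36*x/(5*(3*x^2 + 1))) evaluated at B_t = 36*B_t/(5*(3*B_t^2 + 1))
Therefore d(6*log(B_t^2 + 1/3)/5) = (18*(1 - 3*B_t^2)/(5*(3*B_t^2 + 1)^2)) dt + (36*B_t/(5*(3*B_t^2 + 1))) dB_t.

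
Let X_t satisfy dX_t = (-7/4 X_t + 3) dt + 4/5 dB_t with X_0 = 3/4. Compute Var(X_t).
Var(X_t) = 32/175 - 32*exp(-7*t/2)/175

The variance V(t) = Var(X_t) satisfies V'(t) = 2 a V(t) + c^2 with V(0) = 0 (drift coefficient is linear in X, diffusion is constant). With a = -7/4, c = 4/5, the solution is
  V(t) = (c^2 / (2 a)) * (exp(2 a t) - 1)
       = ((4/5)^2 / (2*(-7/4))) * (exp((-7/2) t) - 1)
       = 32/175 - 32*exp(-7*t/2)/175.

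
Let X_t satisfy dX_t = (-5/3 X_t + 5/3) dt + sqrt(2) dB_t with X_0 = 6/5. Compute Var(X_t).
Var(X_t) = 3/5 - 3*exp(-10*t/3)/5

The variance V(t) = Var(X_t) satisfies V'(t) = 2 a V(t) + c^2 with V(0) = 0 (drift coefficient is linear in X, diffusion is constant). With a = -5/3, c = sqrt(2), the solution is
  V(t) = (c^2 / (2 a)) * (exp(2 a t) - 1)
       = (sqrt(2)^2 / (2*(-5/3))) * (exp((-10/3) t) - 1)
       = 3/5 - 3*exp(-10*t/3)/5.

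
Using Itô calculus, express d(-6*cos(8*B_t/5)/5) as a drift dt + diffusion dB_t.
d(-6*cos(8*B_t/5)/5) = (192*cos(8*B_t/5)/125) dt + (48*sin(8*B_t/5)/25) dB_t

Itô's formula for f(B_t) gives d f(B_t) = f'(B_t) dB_t + (1/2) f''(B_t) dt. Compute derivatives of f(x) = -6*cos(8*x/5)/5:
  f'(x)  = 48*sin(8*x/5)/25
  f''(x) = 384*cos(8*x/5)/125
Substitute x = B_t and multiply the f'' term by 1/2:
  drift     = (1/2) * (384*cos(8*x/5)/125) evaluated at B_t = 192*cos(8*B_t/5)/125
  diffusion = (48*sin(8*x/5)/25) evaluated at B_t = 48*sin(8*B_t/5)/25
Therefore d(-6*cos(8*B_t/5)/5) = (192*cos(8*B_t/5)/125) dt + (48*sin(8*B_t/5)/25) dB_t.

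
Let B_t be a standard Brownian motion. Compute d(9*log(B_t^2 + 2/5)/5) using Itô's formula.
d(9*log(B_t^2 + 2/5)/5) = (9*(2 - 5*B_t^2)/(5*B_t^2 + 2)^2) dt + (18*B_t/(5*B_t^2 + 2)) dB_t

Itô's formula for f(B_t) gives d f(B_t) = f'(B_t) dB_t + (1/2) f''(B_t) dt. Compute derivatives of f(x) = 9*log(x^2 + 2/5)/5:
  f'(x)  = 18*x/(5*x^2 + 2)
  f''(x) = 18*(2 - 5*x^2)/(5*x^2 + 2)^2
Substitute x = B_t and multiply the f'' term by 1/2:
  drift     = (1/2) * (18*(2 - 5*x^2)/(5*x^2 + 2)^2) evaluated at B_t = 9*(2 - 5*B_t^2)/(5*B_t^2 + 2)^2
  diffusion = (18*x/(5*x^2 + 2)) evaluated at B_t = 18*B_t/(5*B_t^2 + 2)
Therefore d(9*log(B_t^2 + 2/5)/5) = (9*(2 - 5*B_t^2)/(5*B_t^2 + 2)^2) dt + (18*B_t/(5*B_t^2 + 2)) dB_t.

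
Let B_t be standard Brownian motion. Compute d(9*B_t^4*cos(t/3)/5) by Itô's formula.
d(9*B_t^4*cos(t/3)/5) = (3*B_t^2*(-B_t^2*sin(t/3) + 18*cos(t/3))/5) dt + (36*B_t^3*cos(t/3)/5) dB_t

Itô's formula for f(t, x): d f(t, B_t) = (f_t + (1/2) f_xx) dt + f_x dB_t. Compute partials of f(t, x) = 9*x^4*cos(t/3)/5:
  f_t(t,x)  = -3*x^4*sin(t/3)/5
  f_x(t,x)  = 36*x^3*cos(t/3)/5
  f_xx(t,x) = 108*x^2*cos(t/3)/5
Assemble drift = f_t + (1/2) f_xx = 3*x^2*(-x^2*sin(t/3) + 18*cos(t/3))/5 and diffusion = f_x = 36*x^3*cos(t/3)/5. Substituting x = B_t:
  d(9*B_t^4*cos(t/3)/5) = (3*B_t^2*(-B_t^2*sin(t/3) + 18*cos(t/3))/5) dt + (36*B_t^3*cos(t/3)/5) dB_t.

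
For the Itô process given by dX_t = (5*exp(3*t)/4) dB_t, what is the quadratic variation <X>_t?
<X>_t = 25*exp(6*t)/96 - 25/96

For an Itô process dX_t = a(t) dt + b(t) dB_t, the quadratic variation is <X>_t = int_0^t b(s)^2 ds (the drift term does not contribute). Here b(s) = 5*exp(3*s)/4, so
  b(s)^2 = 25*exp(6*s)/16.
Integrating from 0 to t:
  <X>_t = int_0^t (25*exp(6*s)/16) ds = 25*exp(6*t)/96 - 25/96.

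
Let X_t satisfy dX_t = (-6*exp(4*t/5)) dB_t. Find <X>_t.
<X>_t = 45*exp(8*t/5)/2 - 45/2

For an Itô process dX_t = a(t) dt + b(t) dB_t, the quadratic variation is <X>_t = int_0^t b(s)^2 ds (the drift term does not contribute). Here b(s) = -6*exp(4*s/5), so
  b(s)^2 = 36*exp(8*s/5).
Integrating from 0 to t:
  <X>_t = int_0^t (36*exp(8*s/5)) ds = 45*exp(8*t/5)/2 - 45/2.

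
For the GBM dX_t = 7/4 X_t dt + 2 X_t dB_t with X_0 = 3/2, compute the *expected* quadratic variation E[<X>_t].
E[<X>_t] = 6*exp(15*t/2)/5 - 6/5

<X>_t = int_0^t (2 * X_s)^2 ds. Taking expectation inside the integral: E[<X>_t] = 2^2 * int_0^t E[X_s^2] ds. For GBM, E[X_s^2] = x_0^2 * exp((2 mu + sigma^2) s). Integrating:
  E[<X>_t] = 2^2 * (3/2)^2 * (exp((2*(7/4) + 2^2) t) - 1) / (2*(7/4) + 2^2)
           = 2^2 * (3/2)^2 * (exp((15/2) t) - 1) / (15/2) = 6*exp(15*t/2)/5 - 6/5.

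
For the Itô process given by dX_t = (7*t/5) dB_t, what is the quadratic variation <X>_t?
<X>_t = 49*t^3/75

For an Itô process dX_t = a(t) dt + b(t) dB_t, the quadratic variation is <X>_t = int_0^t b(s)^2 ds (the drift term does not contribute). Here b(s) = 7*s/5, so
  b(s)^2 = 49*s^2/25.
Integrating from 0 to t:
  <X>_t = int_0^t (49*s^2/25) ds = 49*t^3/75.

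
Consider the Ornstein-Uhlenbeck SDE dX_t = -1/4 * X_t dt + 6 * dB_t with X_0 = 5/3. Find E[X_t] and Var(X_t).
E[X_t] = 5*exp(-t/4)/3; Var(X_t) = 72 - 72*exp(-t/2)

The OU SDE dX = -theta X dt + sigma dB admits the integrating factor exp(theta t): d(exp(theta t) X_t) = sigma exp(theta t) dB_t. Integrating from 0 to t:
  X_t = x_0 * exp(-theta t) + sigma * int_0^t exp(-theta (t-s)) dB_s.
The Itô integral has mean 0 and (by the Itô isometry) variance sigma^2 * int_0^t exp(-2 theta (t - s)) ds = sigma^2 * (1 - exp(-2 theta t)) / (2 theta).
With theta = 1/4, sigma = 6, x_0 = 5/3:
  E[X_t] = 5/3 * exp(-1/4 t) = 5*exp(-t/4)/3
  Var(X_t) = (6)^2 * (1 - exp(-2*1/4 t)) / (2 * 1/4) = 72 - 72*exp(-t/2).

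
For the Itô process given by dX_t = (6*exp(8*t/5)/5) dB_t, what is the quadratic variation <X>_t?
<X>_t = 9*exp(16*t/5)/20 - 9/20

For an Itô process dX_t = a(t) dt + b(t) dB_t, the quadratic variation is <X>_t = int_0^t b(s)^2 ds (the drift term does not contribute). Here b(s) = 6*exp(8*s/5)/5, so
  b(s)^2 = 36*exp(16*s/5)/25.
Integrating from 0 to t:
  <X>_t = int_0^t (36*exp(16*s/5)/25) ds = 9*exp(16*t/5)/20 - 9/20.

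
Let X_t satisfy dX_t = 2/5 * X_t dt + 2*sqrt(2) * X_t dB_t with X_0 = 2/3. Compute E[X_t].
E[X_t] = 2*exp(2*t/5)/3

For GBM dX = mu X dt + sigma X dB with X_0 = x_0, apply Itô to Y = log X: dY = (mu - sigma^2/2) dt + sigma dB, so Y_t = log(x_0) + (mu - sigma^2/2) t + sigma B_t and hence X_t = x_0 * exp((mu - sigma^2/2) t + sigma B_t).
With mu = 2/5, sigma = 2*sqrt(2), x_0 = 2/3, this gives:
  X_t = 2/3 * exp((-18/5) * t + (2*sqrt(2)) * B_t).
Since sigma*B_t ~ Normal(0, sigma^2 t), E[exp(sigma*B_t)] = exp(sigma^2 t / 2); so E[X_t] = x_0 * exp((mu - sigma^2/2) t) * exp(sigma^2 t / 2) = x_0 * exp(mu t) = 2*exp(2*t/5)/3.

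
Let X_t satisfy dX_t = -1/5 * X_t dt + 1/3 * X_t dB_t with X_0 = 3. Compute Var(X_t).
Var(X_t) = (9*exp(t/9) - 9)*exp(-2*t/5)

For GBM dX = mu X dt + sigma X dB with X_0 = x_0, apply Itô to Y = log X: dY = (mu - sigma^2/2) dt + sigma dB, so Y_t = log(x_0) + (mu - sigma^2/2) t + sigma B_t and hence X_t = x_0 * exp((mu - sigma^2/2) t + sigma B_t).
With mu = -1/5, sigma = 1/3, x_0 = 3, this gives:
  X_t = 3 * exp((-23/90) * t + (1/3) * B_t).
Since sigma*B_t ~ Normal(0, sigma^2 t), E[exp(sigma*B_t)] = exp(sigma^2 t / 2); so E[X_t] = x_0 * exp((mu - sigma^2/2) t) * exp(sigma^2 t / 2) = x_0 * exp(mu t) = 3*exp(-t/5).
Var(X_t) = E[X_t^2] - (E[X_t])^2 = x_0^2 * exp(2 mu t) * (exp(sigma^2 t) - 1) = (9*exp(t/9) - 9)*exp(-2*t/5).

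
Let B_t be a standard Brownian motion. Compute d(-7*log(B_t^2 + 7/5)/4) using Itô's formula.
d(-7*log(B_t^2 + 7/5)/4) = (35*(5*B_t^2 - 7)/(4*(5*B_t^2 + 7)^2)) dt + (-35*B_t/(10*B_t^2 + 14)) dB_t

Itô's formula for f(B_t) gives d f(B_t) = f'(B_t) dB_t + (1/2) f''(B_t) dt. Compute derivatives of f(x) = -7*log(x^2 + 7/5)/4:
  f'(x)  = -35*x/(10*x^2 + 14)
  f''(x) = 35*(5*x^2 - 7)/(2*(5*x^2 + 7)^2)
Substitute x = B_t and multiply the f'' term by 1/2:
  drift     = (1/2) * (35*(5*x^2 - 7)/(2*(5*x^2 + 7)^2)) evaluated at B_t = 35*(5*B_t^2 - 7)/(4*(5*B_t^2 + 7)^2)
  diffusion = (-35*x/(10*x^2 + 14)) evaluated at B_t = -35*B_t/(10*B_t^2 + 14)
Therefore d(-7*log(B_t^2 + 7/5)/4) = (35*(5*B_t^2 - 7)/(4*(5*B_t^2 + 7)^2)) dt + (-35*B_t/(10*B_t^2 + 14)) dB_t.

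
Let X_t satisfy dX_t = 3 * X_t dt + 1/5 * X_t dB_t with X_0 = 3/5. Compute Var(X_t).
Var(X_t) = 9*(exp(t/25) - 1)*exp(6*t)/25

For GBM dX = mu X dt + sigma X dB with X_0 = x_0, apply Itô to Y = log X: dY = (mu - sigma^2/2) dt + sigma dB, so Y_t = log(x_0) + (mu - sigma^2/2) t + sigma B_t and hence X_t = x_0 * exp((mu - sigma^2/2) t + sigma B_t).
With mu = 3, sigma = 1/5, x_0 = 3/5, this gives:
  X_t = 3/5 * exp((149/50) * t + (1/5) * B_t).
Since sigma*B_t ~ Normal(0, sigma^2 t), E[exp(sigma*B_t)] = exp(sigma^2 t / 2); so E[X_t] = x_0 * exp((mu - sigma^2/2) t) * exp(sigma^2 t / 2) = x_0 * exp(mu t) = 3*exp(3*t)/5.
Var(X_t) = E[X_t^2] - (E[X_t])^2 = x_0^2 * exp(2 mu t) * (exp(sigma^2 t) - 1) = 9*(exp(t/25) - 1)*exp(6*t)/25.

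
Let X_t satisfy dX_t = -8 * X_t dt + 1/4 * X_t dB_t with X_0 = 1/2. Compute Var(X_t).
Var(X_t) = (exp(t/16) - 1)*exp(-16*t)/4

For GBM dX = mu X dt + sigma X dB with X_0 = x_0, apply Itô to Y = log X: dY = (mu - sigma^2/2) dt + sigma dB, so Y_t = log(x_0) + (mu - sigma^2/2) t + sigma B_t and hence X_t = x_0 * exp((mu - sigma^2/2) t + sigma B_t).
With mu = -8, sigma = 1/4, x_0 = 1/2, this gives:
  X_t = 1/2 * exp((-257/32) * t + (1/4) * B_t).
Since sigma*B_t ~ Normal(0, sigma^2 t), E[exp(sigma*B_t)] = exp(sigma^2 t / 2); so E[X_t] = x_0 * exp((mu - sigma^2/2) t) * exp(sigma^2 t / 2) = x_0 * exp(mu t) = exp(-8*t)/2.
Var(X_t) = E[X_t^2] - (E[X_t])^2 = x_0^2 * exp(2 mu t) * (exp(sigma^2 t) - 1) = (exp(t/16) - 1)*exp(-16*t)/4.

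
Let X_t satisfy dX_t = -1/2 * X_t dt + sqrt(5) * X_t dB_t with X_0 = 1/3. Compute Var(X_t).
Var(X_t) = (exp(5*t) - 1)*exp(-t)/9

For GBM dX = mu X dt + sigma X dB with X_0 = x_0, apply Itô to Y = log X: dY = (mu - sigma^2/2) dt + sigma dB, so Y_t = log(x_0) + (mu - sigma^2/2) t + sigma B_t and hence X_t = x_0 * exp((mu - sigma^2/2) t + sigma B_t).
With mu = -1/2, sigma = sqrt(5), x_0 = 1/3, this gives:
  X_t = 1/3 * exp((-3) * t + (sqrt(5)) * B_t).
Since sigma*B_t ~ Normal(0, sigma^2 t), E[exp(sigma*B_t)] = exp(sigma^2 t / 2); so E[X_t] = x_0 * exp((mu - sigma^2/2) t) * exp(sigma^2 t / 2) = x_0 * exp(mu t) = exp(-t/2)/3.
Var(X_t) = E[X_t^2] - (E[X_t])^2 = x_0^2 * exp(2 mu t) * (exp(sigma^2 t) - 1) = (exp(5*t) - 1)*exp(-t)/9.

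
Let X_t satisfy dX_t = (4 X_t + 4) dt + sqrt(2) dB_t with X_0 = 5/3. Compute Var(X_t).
Var(X_t) = exp(8*t)/4 - 1/4

The variance V(t) = Var(X_t) satisfies V'(t) = 2 a V(t) + c^2 with V(0) = 0 (drift coefficient is linear in X, diffusion is constant). With a = 4, c = sqrt(2), the solution is
  V(t) = (c^2 / (2 a)) * (exp(2 a t) - 1)
       = (sqrt(2)^2 / (2*4)) * (exp(8 t) - 1)
       = exp(8*t)/4 - 1/4.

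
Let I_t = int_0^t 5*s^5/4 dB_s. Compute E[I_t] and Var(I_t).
E[I_t] = 0; Var(I_t) = 25*t^11/176

The Itô integral of a deterministic integrand f(s) has mean 0 because each increment f(s) * (B_{s+ds} - B_s) has mean 0. By the Itô isometry:
  Var( int_0^t f(s) dB_s ) = E[ (int_0^t f(s) dB_s)^2 ] = int_0^t f(s)^2 ds.
Here f(s) = 5*s^5/4, so f(s)^2 = 25*s^10/16. Integrate:
  int_0^t (25*s^10/16) ds = 25*t^11/176.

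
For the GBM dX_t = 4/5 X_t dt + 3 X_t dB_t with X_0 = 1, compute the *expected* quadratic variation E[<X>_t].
E[<X>_t] = 45*exp(53*t/5)/53 - 45/53

<X>_t = int_0^t (3 * X_s)^2 ds. Taking expectation inside the integral: E[<X>_t] = 3^2 * int_0^t E[X_s^2] ds. For GBM, E[X_s^2] = x_0^2 * exp((2 mu + sigma^2) s). Integrating:
  E[<X>_t] = 3^2 * 1^2 * (exp((2*(4/5) + 3^2) t) - 1) / (2*(4/5) + 3^2)
           = 3^2 * 1^2 * (exp((53/5) t) - 1) / (53/5) = 45*exp(53*t/5)/53 - 45/53.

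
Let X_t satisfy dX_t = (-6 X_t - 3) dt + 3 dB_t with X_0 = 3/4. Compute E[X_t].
E[X_t] = -1/2 + 5*exp(-6*t)/4

Taking expectations and using E[dB_t] = 0, the mean m(t) = E[X_t] satisfies the ODE m'(t) = a m(t) + b with m(0) = x_0. With a = -6, b = -3, x_0 = 3/4, the solution is
  m(t) = x_0 * exp(a t) + (b/a) * (exp(a t) - 1)
       = (3/4) * exp((-6) t) + ((-3)/(-6)) * (exp((-6) t) - 1)
       = -1/2 + 5*exp(-6*t)/4.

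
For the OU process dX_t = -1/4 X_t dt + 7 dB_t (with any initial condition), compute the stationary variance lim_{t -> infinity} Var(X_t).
lim Var(X_t) = 98

The OU SDE dX = -theta X dt + sigma dB admits the integrating factor exp(theta t): d(exp(theta t) X_t) = sigma exp(theta t) dB_t. Integrating from 0 to t gives X_t = x_0 * exp(-theta t) + sigma * int_0^t exp(-theta (t-s)) dB_s for any initial x_0. The Itô integral has variance (by the Itô isometry) sigma^2 * int_0^t exp(-2 theta (t - s)) ds = sigma^2 * (1 - exp(-2 theta t)) / (2 theta), independent of x_0.
With theta = 1/4, sigma = 7:
  Var(X_t) = (7)^2 * (1 - exp(-2*1/4 t)) / (2 * 1/4) = 98 - 98*exp(-t/2).
As t -> infinity, exp(-2*1/4 t) -> 0, so the stationary variance is sigma^2 / (2 theta) = 98.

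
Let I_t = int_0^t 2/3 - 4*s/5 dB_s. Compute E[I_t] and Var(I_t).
E[I_t] = 0; Var(I_t) = 4*t*(12*t^2 - 30*t + 25)/225

The Itô integral of a deterministic integrand f(s) has mean 0 because each increment f(s) * (B_{s+ds} - B_s) has mean 0. By the Itô isometry:
  Var( int_0^t f(s) dB_s ) = E[ (int_0^t f(s) dB_s)^2 ] = int_0^t f(s)^2 ds.
Here f(s) = 2/3 - 4*s/5, so f(s)^2 = 4*(6*s - 5)^2/225. Integrate:
  int_0^t (4*(6*s - 5)^2/225) ds = 4*t*(12*t^2 - 30*t + 25)/225.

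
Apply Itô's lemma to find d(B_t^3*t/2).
d(B_t^3*t/2) = (B_t*(B_t^2 + 3*t)/2) dt + (3*B_t^2*t/2) dB_t

Itô's formula for f(t, x): d f(t, B_t) = (f_t + (1/2) f_xx) dt + f_x dB_t. Compute partials of f(t, x) = t*x^3/2:
  f_t(t,x)  = x^3/2
  f_x(t,x)  = 3*t*x^2/2
  f_xx(t,x) = 3*t*x
Assemble drift = f_t + (1/2) f_xx = x*(3*t + x^2)/2 and diffusion = f_x = 3*t*x^2/2. Substituting x = B_t:
  d(B_t^3*t/2) = (B_t*(B_t^2 + 3*t)/2) dt + (3*B_t^2*t/2) dB_t.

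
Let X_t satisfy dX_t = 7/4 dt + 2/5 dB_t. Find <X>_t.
<X>_t = 4*t/25

For an Itô process dX_t = a(t) dt + b(t) dB_t, the quadratic variation is <X>_t = int_0^t b(s)^2 ds (the drift term does not contribute). Here b(s) = 2/5, so
  b(s)^2 = 4/25.
Integrating from 0 to t:
  <X>_t = int_0^t (4/25) ds = 4*t/25.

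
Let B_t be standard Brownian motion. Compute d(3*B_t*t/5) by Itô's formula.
d(3*B_t*t/5) = (3*B_t/5) dt + (3*t/5) dB_t

Itô's formula for f(t, x): d f(t, B_t) = (f_t + (1/2) f_xx) dt + f_x dB_t. Compute partials of f(t, x) = 3*t*x/5:
  f_t(t,x)  = 3*x/5
  f_x(t,x)  = 3*t/5
  f_xx(t,x) = 0
Assemble drift = f_t + (1/2) f_xx = 3*x/5 and diffusion = f_x = 3*t/5. Substituting x = B_t:
  d(3*B_t*t/5) = (3*B_t/5) dt + (3*t/5) dB_t.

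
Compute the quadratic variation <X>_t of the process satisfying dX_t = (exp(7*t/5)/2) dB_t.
<X>_t = 5*exp(14*t/5)/56 - 5/56

For an Itô process dX_t = a(t) dt + b(t) dB_t, the quadratic variation is <X>_t = int_0^t b(s)^2 ds (the drift term does not contribute). Here b(s) = exp(7*s/5)/2, so
  b(s)^2 = exp(14*s/5)/4.
Integrating from 0 to t:
  <X>_t = int_0^t (exp(14*s/5)/4) ds = 5*exp(14*t/5)/56 - 5/56.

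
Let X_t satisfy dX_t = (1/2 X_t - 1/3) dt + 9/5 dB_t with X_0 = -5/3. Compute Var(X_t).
Var(X_t) = 81*exp(t)/25 - 81/25

The variance V(t) = Var(X_t) satisfies V'(t) = 2 a V(t) + c^2 with V(0) = 0 (drift coefficient is linear in X, diffusion is constant). With a = 1/2, c = 9/5, the solution is
  V(t) = (c^2 / (2 a)) * (exp(2 a t) - 1)
       = ((9/5)^2 / (2*(1/2))) * (exp(1 t) - 1)
       = 81*exp(t)/25 - 81/25.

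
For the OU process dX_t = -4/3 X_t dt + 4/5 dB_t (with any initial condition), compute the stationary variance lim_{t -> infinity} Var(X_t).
lim Var(X_t) = 6/25

The OU SDE dX = -theta X dt + sigma dB admits the integrating factor exp(theta t): d(exp(theta t) X_t) = sigma exp(theta t) dB_t. Integrating from 0 to t gives X_t = x_0 * exp(-theta t) + sigma * int_0^t exp(-theta (t-s)) dB_s for any initial x_0. The Itô integral has variance (by the Itô isometry) sigma^2 * int_0^t exp(-2 theta (t - s)) ds = sigma^2 * (1 - exp(-2 theta t)) / (2 theta), independent of x_0.
With theta = 4/3, sigma = 4/5:
  Var(X_t) = (4/5)^2 * (1 - exp(-2*4/3 t)) / (2 * 4/3) = 6/25 - 6*exp(-8*t/3)/25.
As t -> infinity, exp(-2*4/3 t) -> 0, so the stationary variance is sigma^2 / (2 theta) = 6/25.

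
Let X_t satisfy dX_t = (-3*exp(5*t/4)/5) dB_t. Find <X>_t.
<X>_t = 18*exp(5*t/2)/125 - 18/125

For an Itô process dX_t = a(t) dt + b(t) dB_t, the quadratic variation is <X>_t = int_0^t b(s)^2 ds (the drift term does not contribute). Here b(s) = -3*exp(5*s/4)/5, so
  b(s)^2 = 9*exp(5*s/2)/25.
Integrating from 0 to t:
  <X>_t = int_0^t (9*exp(5*s/2)/25) ds = 18*exp(5*t/2)/125 - 18/125.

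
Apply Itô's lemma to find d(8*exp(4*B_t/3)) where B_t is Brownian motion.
d(8*exp(4*B_t/3)) = (64*exp(4*B_t/3)/9) dt + (32*exp(4*B_t/3)/3) dB_t

Itô's formula for f(B_t) gives d f(B_t) = f'(B_t) dB_t + (1/2) f''(B_t) dt. Compute derivatives of f(x) = 8*exp(4*x/3):
  f'(x)  = 32*exp(4*x/3)/3
  f''(x) = 128*exp(4*x/3)/9
Substitute x = B_t and multiply the f'' term by 1/2:
  drift     = (1/2) * (128*exp(4*x/3)/9) evaluated at B_t = 64*exp(4*B_t/3)/9
  diffusion = (32*exp(4*x/3)/3) evaluated at B_t = 32*exp(4*B_t/3)/3
Therefore d(8*exp(4*B_t/3)) = (64*exp(4*B_t/3)/9) dt + (32*exp(4*B_t/3)/3) dB_t.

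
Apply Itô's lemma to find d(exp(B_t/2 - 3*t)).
d(exp(B_t/2 - 3*t)) = (-23*exp(B_t/2 - 3*t)/8) dt + (exp(B_t/2 - 3*t)/2) dB_t

Itô's formula for f(t, x): d f(t, B_t) = (f_t + (1/2) f_xx) dt + f_x dB_t. Compute partials of f(t, x) = exp(-3*t + x/2):
  f_t(t,x)  = -3*exp(-3*t + x/2)
  f_x(t,x)  = exp(-3*t + x/2)/2
  f_xx(t,x) = exp(-3*t + x/2)/4
Assemble drift = f_t + (1/2) f_xx = -23*exp(-3*t + x/2)/8 and diffusion = f_x = exp(-3*t + x/2)/2. Substituting x = B_t:
  d(exp(B_t/2 - 3*t)) = (-23*exp(B_t/2 - 3*t)/8) dt + (exp(B_t/2 - 3*t)/2) dB_t.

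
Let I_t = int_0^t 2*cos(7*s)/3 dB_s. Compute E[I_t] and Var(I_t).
E[I_t] = 0; Var(I_t) = 2*t/9 + sin(14*t)/63

The Itô integral of a deterministic integrand f(s) has mean 0 because each increment f(s) * (B_{s+ds} - B_s) has mean 0. By the Itô isometry:
  Var( int_0^t f(s) dB_s ) = E[ (int_0^t f(s) dB_s)^2 ] = int_0^t f(s)^2 ds.
Here f(s) = 2*cos(7*s)/3, so f(s)^2 = 4*cos(7*s)^2/9. Integrate:
  int_0^t (4*cos(7*s)^2/9) ds = 2*t/9 + sin(14*t)/63.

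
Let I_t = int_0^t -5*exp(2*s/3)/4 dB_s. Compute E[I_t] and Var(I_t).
E[I_t] = 0; Var(I_t) = 75*exp(4*t/3)/64 - 75/64

The Itô integral of a deterministic integrand f(s) has mean 0 because each increment f(s) * (B_{s+ds} - B_s) has mean 0. By the Itô isometry:
  Var( int_0^t f(s) dB_s ) = E[ (int_0^t f(s) dB_s)^2 ] = int_0^t f(s)^2 ds.
Here f(s) = -5*exp(2*s/3)/4, so f(s)^2 = 25*exp(4*s/3)/16. Integrate:
  int_0^t (25*exp(4*s/3)/16) ds = 75*exp(4*t/3)/64 - 75/64.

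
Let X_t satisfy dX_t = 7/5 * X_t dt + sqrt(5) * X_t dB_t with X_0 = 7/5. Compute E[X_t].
E[X_t] = 7*exp(7*t/5)/5

For GBM dX = mu X dt + sigma X dB with X_0 = x_0, apply Itô to Y = log X: dY = (mu - sigma^2/2) dt + sigma dB, so Y_t = log(x_0) + (mu - sigma^2/2) t + sigma B_t and hence X_t = x_0 * exp((mu - sigma^2/2) t + sigma B_t).
With mu = 7/5, sigma = sqrt(5), x_0 = 7/5, this gives:
  X_t = 7/5 * exp((-11/10) * t + (sqrt(5)) * B_t).
Since sigma*B_t ~ Normal(0, sigma^2 t), E[exp(sigma*B_t)] = exp(sigma^2 t / 2); so E[X_t] = x_0 * exp((mu - sigma^2/2) t) * exp(sigma^2 t / 2) = x_0 * exp(mu t) = 7*exp(7*t/5)/5.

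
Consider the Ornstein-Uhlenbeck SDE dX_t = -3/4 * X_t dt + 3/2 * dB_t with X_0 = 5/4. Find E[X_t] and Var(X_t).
E[X_t] = 5*exp(-3*t/4)/4; Var(X_t) = 3/2 - 3*exp(-3*t/2)/2

The OU SDE dX = -theta X dt + sigma dB admits the integrating factor exp(theta t): d(exp(theta t) X_t) = sigma exp(theta t) dB_t. Integrating from 0 to t:
  X_t = x_0 * exp(-theta t) + sigma * int_0^t exp(-theta (t-s)) dB_s.
The Itô integral has mean 0 and (by the Itô isometry) variance sigma^2 * int_0^t exp(-2 theta (t - s)) ds = sigma^2 * (1 - exp(-2 theta t)) / (2 theta).
With theta = 3/4, sigma = 3/2, x_0 = 5/4:
  E[X_t] = 5/4 * exp(-3/4 t) = 5*exp(-3*t/4)/4
  Var(X_t) = (3/2)^2 * (1 - exp(-2*3/4 t)) / (2 * 3/4) = 3/2 - 3*exp(-3*t/2)/2.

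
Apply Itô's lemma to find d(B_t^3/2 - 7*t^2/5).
d(B_t^3/2 - 7*t^2/5) = (3*B_t/2 - 14*t/5) dt + (3*B_t^2/2) dB_t

Itô's formula for f(t, x): d f(t, B_t) = (f_t + (1/2) f_xx) dt + f_x dB_t. Compute partials of f(t, x) = -7*t^2/5 + x^3/2:
  f_t(t,x)  = -14*t/5
  f_x(t,x)  = 3*x^2/2
  f_xx(t,x) = 3*x
Assemble drift = f_t + (1/2) f_xx = -14*t/5 + 3*x/2 and diffusion = f_x = 3*x^2/2. Substituting x = B_t:
  d(B_t^3/2 - 7*t^2/5) = (3*B_t/2 - 14*t/5) dt + (3*B_t^2/2) dB_t.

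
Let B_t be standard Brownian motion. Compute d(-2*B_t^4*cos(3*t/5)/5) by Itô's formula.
d(-2*B_t^4*cos(3*t/5)/5) = (6*B_t^2*(B_t^2*sin(3*t/5) - 10*cos(3*t/5))/25) dt + (-8*B_t^3*cos(3*t/5)/5) dB_t

Itô's formula for f(t, x): d f(t, B_t) = (f_t + (1/2) f_xx) dt + f_x dB_t. Compute partials of f(t, x) = -2*x^4*cos(3*t/5)/5:
  f_t(t,x)  = 6*x^4*sin(3*t/5)/25
  f_x(t,x)  = -8*x^3*cos(3*t/5)/5
  f_xx(t,x) = -24*x^2*cos(3*t/5)/5
Assemble drift = f_t + (1/2) f_xx = 6*x^2*(x^2*sin(3*t/5) - 10*cos(3*t/5))/25 and diffusion = f_x = -8*x^3*cos(3*t/5)/5. Substituting x = B_t:
  d(-2*B_t^4*cos(3*t/5)/5) = (6*B_t^2*(B_t^2*sin(3*t/5) - 10*cos(3*t/5))/25) dt + (-8*B_t^3*cos(3*t/5)/5) dB_t.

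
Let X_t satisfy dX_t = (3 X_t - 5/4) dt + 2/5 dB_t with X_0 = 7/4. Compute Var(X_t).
Var(X_t) = 2*exp(6*t)/75 - 2/75

The variance V(t) = Var(X_t) satisfies V'(t) = 2 a V(t) + c^2 with V(0) = 0 (drift coefficient is linear in X, diffusion is constant). With a = 3, c = 2/5, the solution is
  V(t) = (c^2 / (2 a)) * (exp(2 a t) - 1)
       = ((2/5)^2 / (2*3)) * (exp(6 t) - 1)
       = 2*exp(6*t)/75 - 2/75.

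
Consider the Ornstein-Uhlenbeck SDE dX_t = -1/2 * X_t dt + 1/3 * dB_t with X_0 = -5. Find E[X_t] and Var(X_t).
E[X_t] = -5*exp(-t/2); Var(X_t) = (exp(t) - 1)*exp(-t)/9

The OU SDE dX = -theta X dt + sigma dB admits the integrating factor exp(theta t): d(exp(theta t) X_t) = sigma exp(theta t) dB_t. Integrating from 0 to t:
  X_t = x_0 * exp(-theta t) + sigma * int_0^t exp(-theta (t-s)) dB_s.
The Itô integral has mean 0 and (by the Itô isometry) variance sigma^2 * int_0^t exp(-2 theta (t - s)) ds = sigma^2 * (1 - exp(-2 theta t)) / (2 theta).
With theta = 1/2, sigma = 1/3, x_0 = -5:
  E[X_t] = -5 * exp(-1/2 t) = -5*exp(-t/2)
  Var(X_t) = (1/3)^2 * (1 - exp(-2*1/2 t)) / (2 * 1/2) = (exp(t) - 1)*exp(-t)/9.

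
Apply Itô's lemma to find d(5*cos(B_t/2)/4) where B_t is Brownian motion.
d(5*cos(B_t/2)/4) = (-5*cos(B_t/2)/32) dt + (-5*sin(B_t/2)/8) dB_t

Itô's formula for f(B_t) gives d f(B_t) = f'(B_t) dB_t + (1/2) f''(B_t) dt. Compute derivatives of f(x) = 5*cos(x/2)/4:
  f'(x)  = -5*sin(x/2)/8
  f''(x) = -5*cos(x/2)/16
Substitute x = B_t and multiply the f'' term by 1/2:
  drift     = (1/2) * (-5*cos(x/2)/16) evaluated at B_t = -5*cos(B_t/2)/32
  diffusion = (-5*sin(x/2)/8) evaluated at B_t = -5*sin(B_t/2)/8
Therefore d(5*cos(B_t/2)/4) = (-5*cos(B_t/2)/32) dt + (-5*sin(B_t/2)/8) dB_t.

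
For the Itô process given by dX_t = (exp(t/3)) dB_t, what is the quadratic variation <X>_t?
<X>_t = 3*exp(2*t/3)/2 - 3/2

For an Itô process dX_t = a(t) dt + b(t) dB_t, the quadratic variation is <X>_t = int_0^t b(s)^2 ds (the drift term does not contribute). Here b(s) = exp(s/3), so
  b(s)^2 = exp(2*s/3).
Integrating from 0 to t:
  <X>_t = int_0^t (exp(2*s/3)) ds = 3*exp(2*t/3)/2 - 3/2.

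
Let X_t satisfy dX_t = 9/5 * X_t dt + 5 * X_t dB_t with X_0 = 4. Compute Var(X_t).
Var(X_t) = 16*(exp(25*t) - 1)*exp(18*t/5)

For GBM dX = mu X dt + sigma X dB with X_0 = x_0, apply Itô to Y = log X: dY = (mu - sigma^2/2) dt + sigma dB, so Y_t = log(x_0) + (mu - sigma^2/2) t + sigma B_t and hence X_t = x_0 * exp((mu - sigma^2/2) t + sigma B_t).
With mu = 9/5, sigma = 5, x_0 = 4, this gives:
  X_t = 4 * exp((-107/10) * t + (5) * B_t).
Since sigma*B_t ~ Normal(0, sigma^2 t), E[exp(sigma*B_t)] = exp(sigma^2 t / 2); so E[X_t] = x_0 * exp((mu - sigma^2/2) t) * exp(sigma^2 t / 2) = x_0 * exp(mu t) = 4*exp(9*t/5).
Var(X_t) = E[X_t^2] - (E[X_t])^2 = x_0^2 * exp(2 mu t) * (exp(sigma^2 t) - 1) = 16*(exp(25*t) - 1)*exp(18*t/5).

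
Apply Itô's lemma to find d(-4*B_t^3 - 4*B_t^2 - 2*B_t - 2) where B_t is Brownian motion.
d(-4*B_t^3 - 4*B_t^2 - 2*B_t - 2) = (-12*B_t - 4) dt + (-12*B_t^2 - 8*B_t - 2) dB_t

Itô's formula for f(B_t) gives d f(B_t) = f'(B_t) dB_t + (1/2) f''(B_t) dt. Compute derivatives of f(x) = -4*x^3 - 4*x^2 - 2*x - 2:
  f'(x)  = -12*x^2 - 8*x - 2
  f''(x) = -24*x - 8
Substitute x = B_t and multiply the f'' term by 1/2:
  drift     = (1/2) * (-24*x - 8) evaluated at B_t = -12*B_t - 4
  diffusion = (-12*x^2 - 8*x - 2) evaluated at B_t = -12*B_t^2 - 8*B_t - 2
Therefore d(-4*B_t^3 - 4*B_t^2 - 2*B_t - 2) = (-12*B_t - 4) dt + (-12*B_t^2 - 8*B_t - 2) dB_t.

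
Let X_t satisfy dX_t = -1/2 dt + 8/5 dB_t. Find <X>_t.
<X>_t = 64*t/25

For an Itô process dX_t = a(t) dt + b(t) dB_t, the quadratic variation is <X>_t = int_0^t b(s)^2 ds (the drift term does not contribute). Here b(s) = 8/5, so
  b(s)^2 = 64/25.
Integrating from 0 to t:
  <X>_t = int_0^t (64/25) ds = 64*t/25.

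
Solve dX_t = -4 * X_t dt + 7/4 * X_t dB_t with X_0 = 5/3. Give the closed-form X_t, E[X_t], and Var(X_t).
X_t = 5/3 * exp((-177/32) t + (7/4) B_t); E[X_t] = 5*exp(-4*t)/3; Var(X_t) = (25*exp(49*t/16) - 25)*exp(-8*t)/9

For GBM dX = mu X dt + sigma X dB with X_0 = x_0, apply Itô to Y = log X: dY = (mu - sigma^2/2) dt + sigma dB, so Y_t = log(x_0) + (mu - sigma^2/2) t + sigma B_t and hence X_t = x_0 * exp((mu - sigma^2/2) t + sigma B_t).
With mu = -4, sigma = 7/4, x_0 = 5/3, this gives:
  X_t = 5/3 * exp((-177/32) * t + (7/4) * B_t).
Since sigma*B_t ~ Normal(0, sigma^2 t), E[exp(sigma*B_t)] = exp(sigma^2 t / 2); so E[X_t] = x_0 * exp((mu - sigma^2/2) t) * exp(sigma^2 t / 2) = x_0 * exp(mu t) = 5*exp(-4*t)/3.
Var(X_t) = E[X_t^2] - (E[X_t])^2 = x_0^2 * exp(2 mu t) * (exp(sigma^2 t) - 1) = (25*exp(49*t/16) - 25)*exp(-8*t)/9.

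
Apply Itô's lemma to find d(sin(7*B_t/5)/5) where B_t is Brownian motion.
d(sin(7*B_t/5)/5) = (-49*sin(7*B_t/5)/250) dt + (7*cos(7*B_t/5)/25) dB_t

Itô's formula for f(B_t) gives d f(B_t) = f'(B_t) dB_t + (1/2) f''(B_t) dt. Compute derivatives of f(x) = sin(7*x/5)/5:
  f'(x)  = 7*cos(7*x/5)/25
  f''(x) = -49*sin(7*x/5)/125
Substitute x = B_t and multiply the f'' term by 1/2:
  drift     = (1/2) * (-49*sin(7*x/5)/125) evaluated at B_t = -49*sin(7*B_t/5)/250
  diffusion = (7*cos(7*x/5)/25) evaluated at B_t = 7*cos(7*B_t/5)/25
Therefore d(sin(7*B_t/5)/5) = (-49*sin(7*B_t/5)/250) dt + (7*cos(7*B_t/5)/25) dB_t.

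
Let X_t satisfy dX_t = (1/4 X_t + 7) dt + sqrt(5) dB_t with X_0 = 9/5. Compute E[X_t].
E[X_t] = 149*exp(t/4)/5 - 28

Taking expectations and using E[dB_t] = 0, the mean m(t) = E[X_t] satisfies the ODE m'(t) = a m(t) + b with m(0) = x_0. With a = 1/4, b = 7, x_0 = 9/5, the solution is
  m(t) = x_0 * exp(a t) + (b/a) * (exp(a t) - 1)
       = (9/5) * exp((1/4) t) + (7/(1/4)) * (exp((1/4) t) - 1)
       = 149*exp(t/4)/5 - 28.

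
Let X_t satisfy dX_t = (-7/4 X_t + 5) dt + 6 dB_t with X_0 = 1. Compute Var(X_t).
Var(X_t) = 72/7 - 72*exp(-7*t/2)/7

The variance V(t) = Var(X_t) satisfies V'(t) = 2 a V(t) + c^2 with V(0) = 0 (drift coefficient is linear in X, diffusion is constant). With a = -7/4, c = 6, the solution is
  V(t) = (c^2 / (2 a)) * (exp(2 a t) - 1)
       = (6^2 / (2*(-7/4))) * (exp((-7/2) t) - 1)
       = 72/7 - 72*exp(-7*t/2)/7.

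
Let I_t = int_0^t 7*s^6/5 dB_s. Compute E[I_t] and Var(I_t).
E[I_t] = 0; Var(I_t) = 49*t^13/325

The Itô integral of a deterministic integrand f(s) has mean 0 because each increment f(s) * (B_{s+ds} - B_s) has mean 0. By the Itô isometry:
  Var( int_0^t f(s) dB_s ) = E[ (int_0^t f(s) dB_s)^2 ] = int_0^t f(s)^2 ds.
Here f(s) = 7*s^6/5, so f(s)^2 = 49*s^12/25. Integrate:
  int_0^t (49*s^12/25) ds = 49*t^13/325.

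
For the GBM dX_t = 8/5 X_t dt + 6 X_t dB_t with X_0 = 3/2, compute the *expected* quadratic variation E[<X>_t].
E[<X>_t] = 405*exp(196*t/5)/196 - 405/196

<X>_t = int_0^t (6 * X_s)^2 ds. Taking expectation inside the integral: E[<X>_t] = 6^2 * int_0^t E[X_s^2] ds. For GBM, E[X_s^2] = x_0^2 * exp((2 mu + sigma^2) s). Integrating:
  E[<X>_t] = 6^2 * (3/2)^2 * (exp((2*(8/5) + 6^2) t) - 1) / (2*(8/5) + 6^2)
           = 6^2 * (3/2)^2 * (exp((196/5) t) - 1) / (196/5) = 405*exp(196*t/5)/196 - 405/196.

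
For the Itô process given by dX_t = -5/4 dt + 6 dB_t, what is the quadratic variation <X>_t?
<X>_t = 36*t

For an Itô process dX_t = a(t) dt + b(t) dB_t, the quadratic variation is <X>_t = int_0^t b(s)^2 ds (the drift term does not contribute). Here b(s) = 6, so
  b(s)^2 = 36.
Integrating from 0 to t:
  <X>_t = int_0^t (36) ds = 36*t.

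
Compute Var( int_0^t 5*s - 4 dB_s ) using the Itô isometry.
Var = t*(25*t^2 - 60*t + 48)/3

The Itô integral of a deterministic integrand f(s) has mean 0 because each increment f(s) * (B_{s+ds} - B_s) has mean 0. By the Itô isometry:
  Var( int_0^t f(s) dB_s ) = E[ (int_0^t f(s) dB_s)^2 ] = int_0^t f(s)^2 ds.
Here f(s) = 5*s - 4, so f(s)^2 = (5*s - 4)^2. Integrate:
  int_0^t ((5*s - 4)^2) ds = t*(25*t^2 - 60*t + 48)/3.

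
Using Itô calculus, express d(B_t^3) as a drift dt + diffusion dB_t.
d(B_t^3) = (3*B_t) dt + (3*B_t^2) dB_t

Itô's formula for f(B_t) gives d f(B_t) = f'(B_t) dB_t + (1/2) f''(B_t) dt. Compute derivatives of f(x) = x^3:
  f'(x)  = 3*x^2
  f''(x) = 6*x
Substitute x = B_t and multiply the f'' term by 1/2:
  drift     = (1/2) * (6*x) evaluated at B_t = 3*B_t
  diffusion = (3*x^2) evaluated at B_t = 3*B_t^2
Therefore d(B_t^3) = (3*B_t) dt + (3*B_t^2) dB_t.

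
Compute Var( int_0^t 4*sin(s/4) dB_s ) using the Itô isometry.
Var = 8*t - 16*sin(t/2)

The Itô integral of a deterministic integrand f(s) has mean 0 because each increment f(s) * (B_{s+ds} - B_s) has mean 0. By the Itô isometry:
  Var( int_0^t f(s) dB_s ) = E[ (int_0^t f(s) dB_s)^2 ] = int_0^t f(s)^2 ds.
Here f(s) = 4*sin(s/4), so f(s)^2 = 16*sin(s/4)^2. Integrate:
  int_0^t (16*sin(s/4)^2) ds = 8*t - 16*sin(t/2).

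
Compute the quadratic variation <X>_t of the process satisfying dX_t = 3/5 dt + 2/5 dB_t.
<X>_t = 4*t/25

For an Itô process dX_t = a(t) dt + b(t) dB_t, the quadratic variation is <X>_t = int_0^t b(s)^2 ds (the drift term does not contribute). Here b(s) = 2/5, so
  b(s)^2 = 4/25.
Integrating from 0 to t:
  <X>_t = int_0^t (4/25) ds = 4*t/25.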